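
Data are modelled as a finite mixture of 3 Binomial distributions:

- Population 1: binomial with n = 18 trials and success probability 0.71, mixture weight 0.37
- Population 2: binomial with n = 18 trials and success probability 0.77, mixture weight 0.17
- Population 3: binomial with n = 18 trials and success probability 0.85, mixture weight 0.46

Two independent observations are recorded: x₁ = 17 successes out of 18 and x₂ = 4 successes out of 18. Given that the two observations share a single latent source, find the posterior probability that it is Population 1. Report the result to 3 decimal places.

The responsibility of component k is π_k f_k(x) divided by Σ_j π_j f_j(x).
Since both observations come from the same component, the likelihood for component k is f_k(x₁)·f_k(x₂).
  p_1 = [C(18,17)·0.71^17·0.29^1 = 18·0.00296068·0.29 = 0.0154548] × [2.31381e-05] = 3.57593e-07
  p_2 = [C(18,17)·0.77^17·0.23^1 = 18·0.0117582·0.23 = 0.0486791] × [1.24702e-06] = 6.07039e-08
  p_3 = [C(18,17)·0.85^17·0.15^1 = 18·0.0631134·0.15 = 0.170406] × [4.6631e-09] = 7.94621e-10
Unnormalised posteriors:
  π_1·p_1 = 0.37 × 3.57593e-07 = 1.32309e-07
  π_2·p_2 = 0.17 × 6.07039e-08 = 1.03197e-08
  π_3·p_3 = 0.46 × 7.94621e-10 = 3.65526e-10
Sum: 1.32309e-07 + 1.03197e-08 + 3.65526e-10 = 1.42995e-07
Responsibility of Population 1: 1.32309e-07 / 1.42995e-07 ≈ 0.925

0.925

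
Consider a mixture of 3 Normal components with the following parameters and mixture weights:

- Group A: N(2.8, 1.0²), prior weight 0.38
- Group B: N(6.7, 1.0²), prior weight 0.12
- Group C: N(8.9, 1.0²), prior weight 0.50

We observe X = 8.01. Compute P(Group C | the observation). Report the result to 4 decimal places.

The responsibility of component k is π_k f_k(x) divided by Σ_j π_j f_j(x).
Normal densities:
  L_A = 5.08913e-07
  L_B = 0.169147
  L_C = 0.268477
Prior × likelihood for each component:
  π_A·L_A = 0.38 × 5.08913e-07 = 1.93387e-07
  π_B·L_B = 0.12 × 0.169147 = 0.0202976
  π_C·L_C = 0.50 × 0.268477 = 0.134239
Evidence: 1.93387e-07 + 0.0202976 + 0.134239 = 0.154537
P(Group C | the observation) ≈ 0.8687

0.8687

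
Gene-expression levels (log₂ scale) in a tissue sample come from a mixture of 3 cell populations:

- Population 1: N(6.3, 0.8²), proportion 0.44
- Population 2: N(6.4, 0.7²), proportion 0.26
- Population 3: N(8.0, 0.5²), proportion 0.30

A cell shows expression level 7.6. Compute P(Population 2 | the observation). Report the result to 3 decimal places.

0.128

By Bayes' theorem, P(k | x) = π_k f_k(x) / Σ_j π_j f_j(x).
Component likelihoods at x = 7.6:
  f_1 = (1/(0.8·√(2π)))·exp(−(7.6−6.3)²/(2·0.8²)) = 0.498678·exp(-1.32031) = 0.133173
  f_2 = (1/(0.7·√(2π)))·exp(−(7.6−6.4)²/(2·0.7²)) = 0.569918·exp(-1.46939) = 0.131119
  f_3 = (1/(0.5·√(2π)))·exp(−(7.6−8.0)²/(2·0.5²)) = 0.797885·exp(-0.32000) = 0.579383
Weight by the priors:
  π_1·f_1 = 0.44 × 0.133173 = 0.058596
  π_2·f_2 = 0.26 × 0.131119 = 0.0340909
  π_3·f_3 = 0.30 × 0.579383 = 0.173815
Marginal: 0.058596 + 0.0340909 + 0.173815 = 0.266502
P(Population 2 | data) ≈ 0.128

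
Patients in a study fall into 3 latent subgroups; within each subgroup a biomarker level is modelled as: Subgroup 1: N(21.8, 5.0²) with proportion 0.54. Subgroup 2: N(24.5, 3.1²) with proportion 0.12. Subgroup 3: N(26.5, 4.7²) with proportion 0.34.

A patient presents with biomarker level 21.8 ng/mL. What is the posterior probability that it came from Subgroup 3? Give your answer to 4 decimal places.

0.2460

Apply Bayes' rule: the posterior for each component is proportional to its prior times its likelihood at x.
Normal densities:
  p_1 = (1/(5.0·√(2π)))·exp(−(21.8−21.8)²/(2·5.0²)) = 0.079788·exp(-0.00000) = 0.0797885
  p_2 = (1/(3.1·√(2π)))·exp(−(21.8−24.5)²/(2·3.1²)) = 0.128691·exp(-0.37929) = 0.0880691
  p_3 = (1/(4.7·√(2π)))·exp(−(21.8−26.5)²/(2·4.7²)) = 0.084881·exp(-0.50000) = 0.0514831
Unnormalised posteriors:
  π_1·p_1 = 0.54 × 0.0797885 = 0.0430858
  π_2·p_2 = 0.12 × 0.0880691 = 0.0105683
  π_3·p_3 = 0.34 × 0.0514831 = 0.0175043
Marginal: 0.0430858 + 0.0105683 + 0.0175043 = 0.0711583
So the posterior for Subgroup 3 is 0.0175043 / 0.0711583 ≈ 0.2460.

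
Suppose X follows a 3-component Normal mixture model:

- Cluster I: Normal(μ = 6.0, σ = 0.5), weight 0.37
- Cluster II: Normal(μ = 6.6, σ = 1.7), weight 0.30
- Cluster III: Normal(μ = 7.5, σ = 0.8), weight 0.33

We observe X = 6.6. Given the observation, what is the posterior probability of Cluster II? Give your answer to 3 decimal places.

0.234

Apply Bayes' rule: the posterior for each component is proportional to its prior times its likelihood at x.
Normal densities:
  L_I = (1/(0.5·√(2π)))·exp(−(6.6−6.0)²/(2·0.5²)) = 0.797885·exp(-0.72000) = 0.388372
  L_II = (1/(1.7·√(2π)))·exp(−(6.6−6.6)²/(2·1.7²)) = 0.234672·exp(-0.00000) = 0.234672
  L_III = (1/(0.8·√(2π)))·exp(−(6.6−7.5)²/(2·0.8²)) = 0.498678·exp(-0.63281) = 0.264846
Weight by the priors:
  π_I·L_I = 0.37 × 0.388372 = 0.143698
  π_II·L_II = 0.30 × 0.234672 = 0.0704016
  π_III·L_III = 0.33 × 0.264846 = 0.0873991
Normaliser: 0.143698 + 0.0704016 + 0.0873991 = 0.301498
Responsibility of Cluster II: 0.0704016 / 0.301498 ≈ 0.234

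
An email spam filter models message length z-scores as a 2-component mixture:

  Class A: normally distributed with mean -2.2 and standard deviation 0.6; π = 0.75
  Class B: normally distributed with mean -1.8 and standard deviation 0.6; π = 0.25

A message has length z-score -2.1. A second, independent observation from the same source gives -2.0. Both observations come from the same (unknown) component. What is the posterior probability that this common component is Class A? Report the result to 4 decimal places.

The responsibility of component k is π_k f_k(x) divided by Σ_j π_j f_j(x).
Since both observations come from the same component, the likelihood for component k is f_k(x₁)·f_k(x₂).
  L_A = [0.655733] × [0.628972] = 0.412438
  L_B = [0.586776] × [0.628972] = 0.369065
Unnormalised posteriors:
  π_A·L_A = 0.75 × 0.412438 = 0.309328
  π_B·L_B = 0.25 × 0.369065 = 0.0922664
Evidence: 0.309328 + 0.0922664 = 0.401595
P(Class A | x₁,x₂) ≈ 0.7703

0.7703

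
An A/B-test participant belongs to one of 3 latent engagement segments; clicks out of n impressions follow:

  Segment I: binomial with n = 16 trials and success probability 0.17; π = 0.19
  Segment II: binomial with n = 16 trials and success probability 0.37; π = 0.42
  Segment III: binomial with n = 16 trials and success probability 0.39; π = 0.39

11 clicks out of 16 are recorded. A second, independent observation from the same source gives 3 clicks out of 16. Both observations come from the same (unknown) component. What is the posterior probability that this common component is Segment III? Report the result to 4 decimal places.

By Bayes' theorem, P(k | x) = π_k f_k(x) / Σ_j π_j f_j(x).
Since both observations come from the same component, the likelihood for component k is f_k(x₁)·f_k(x₂).
  L_I = [C(16,11)·0.17^11·0.83^5 = 4368·3.42719e-09·0.393904 = 5.89673e-06] × [0.24409] = 1.43933e-06
  L_II = [C(16,11)·0.37^11·0.63^5 = 4368·1.77918e-05·0.0992437 = 0.00771266] × [0.0698587] = 0.000538796
  L_III = [C(16,11)·0.39^11·0.61^5 = 4368·3.17476e-05·0.0844596 = 0.0117123] × [0.0537861] = 0.000629959
Multiply by the mixture weights:
  π_I·L_I = 0.19 × 1.43933e-06 = 2.73473e-07
  π_II·L_II = 0.42 × 0.000538796 = 0.000226294
  π_III·L_III = 0.39 × 0.000629959 = 0.000245684
Denominator: 2.73473e-07 + 0.000226294 + 0.000245684 = 0.000472252
Responsibility of Segment III: 0.000245684 / 0.000472252 ≈ 0.5202

0.5202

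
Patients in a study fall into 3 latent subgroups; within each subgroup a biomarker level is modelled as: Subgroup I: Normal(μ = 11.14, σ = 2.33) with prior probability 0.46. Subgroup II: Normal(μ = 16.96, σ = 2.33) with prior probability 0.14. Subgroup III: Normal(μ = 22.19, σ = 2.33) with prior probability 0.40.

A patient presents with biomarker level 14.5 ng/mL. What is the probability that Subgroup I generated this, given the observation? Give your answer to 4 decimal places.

Apply Bayes' rule: the posterior for each component is proportional to its prior times its likelihood at x.
Normal densities:
  L_I = (1/(2.33·√(2π)))·exp(−(14.5−11.14)²/(2·2.33²)) = 0.171220·exp(-1.03977) = 0.0605325
  L_II = (1/(2.33·√(2π)))·exp(−(14.5−16.96)²/(2·2.33²)) = 0.171220·exp(-0.55735) = 0.0980618
  L_III = (1/(2.33·√(2π)))·exp(−(14.5−22.19)²/(2·2.33²)) = 0.171220·exp(-5.44642) = 0.000738254
Multiply by the mixture weights:
  π_I·L_I = 0.46 × 0.0605325 = 0.0278449
  π_II·L_II = 0.14 × 0.0980618 = 0.0137287
  π_III·L_III = 0.40 × 0.000738254 = 0.000295301
Evidence: 0.0278449 + 0.0137287 + 0.000295301 = 0.0418689
So the posterior for Subgroup I is 0.0278449 / 0.0418689 ≈ 0.6651.

0.6651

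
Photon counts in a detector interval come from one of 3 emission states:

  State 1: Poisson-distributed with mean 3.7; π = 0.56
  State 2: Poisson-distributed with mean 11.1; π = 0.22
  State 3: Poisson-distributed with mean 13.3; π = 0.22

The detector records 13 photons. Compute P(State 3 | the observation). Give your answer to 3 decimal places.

The responsibility of component k is π_k f_k(x) divided by Σ_j π_j f_j(x).
Poisson probabilities:
  L_1 = e^(−3.7)·3.7^13/13! = 9.67058e-05
  L_2 = e^(−11.1)·11.1^13/13! = 0.0942431
  L_3 = e^(−13.3)·13.3^13/13! = 0.109566
Unnormalised posteriors:
  π_1·L_1 = 0.56 × 9.67058e-05 = 5.41552e-05
  π_2·L_2 = 0.22 × 0.0942431 = 0.0207335
  π_3·L_3 = 0.22 × 0.109566 = 0.0241044
Evidence: 5.41552e-05 + 0.0207335 + 0.0241044 = 0.0448921
Responsibility of State 3: 0.0241044 / 0.0448921 ≈ 0.537

0.537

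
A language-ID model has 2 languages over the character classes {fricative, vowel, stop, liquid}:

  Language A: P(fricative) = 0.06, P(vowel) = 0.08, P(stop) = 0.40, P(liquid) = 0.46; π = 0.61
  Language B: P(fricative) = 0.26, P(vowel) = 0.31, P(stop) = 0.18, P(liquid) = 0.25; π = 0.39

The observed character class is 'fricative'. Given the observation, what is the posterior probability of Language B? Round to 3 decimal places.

By Bayes' theorem, P(k | x) = π_k f_k(x) / Σ_j π_j f_j(x).
Categorical probabilities:
  f_A = P(fricative | comp) = 0.06
  f_B = P(fricative | comp) = 0.26
Prior × likelihood for each component:
  π_A·f_A = 0.61 × 0.06 = 0.0366
  π_B·f_B = 0.39 × 0.26 = 0.1014
Normaliser: 0.0366 + 0.1014 = 0.138
So the posterior for Language B is 0.1014 / 0.138 ≈ 0.735.

0.735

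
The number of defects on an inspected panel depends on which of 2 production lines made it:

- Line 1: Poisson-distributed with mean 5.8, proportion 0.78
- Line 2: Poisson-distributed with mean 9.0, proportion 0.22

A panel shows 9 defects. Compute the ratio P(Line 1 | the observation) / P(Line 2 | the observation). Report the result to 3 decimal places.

Posterior odds = (π_i f_i(x)) / (π_j f_j(x)); the normalising sum cancels.
Poisson probabilities:
  p_1 = e^(−5.8)·5.8^9/9! = 0.0619699
  p_2 = e^(−9.0)·9.0^9/9! = 0.131756
Odds = (0.78/0.22) × (0.0619699/0.131756) = 3.54545 × 0.47034 ≈ 1.668

1.668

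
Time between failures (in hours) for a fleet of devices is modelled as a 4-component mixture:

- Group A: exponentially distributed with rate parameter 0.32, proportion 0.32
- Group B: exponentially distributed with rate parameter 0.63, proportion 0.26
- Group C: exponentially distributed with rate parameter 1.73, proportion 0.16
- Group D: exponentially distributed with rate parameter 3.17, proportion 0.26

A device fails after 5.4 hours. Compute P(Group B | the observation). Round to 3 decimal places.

0.230

Posterior ∝ prior × likelihood, so P(k | x) ∝ w_k f_k(x); normalise over all components.
Evaluate each component's likelihood at the observed value:
  p_A = 0.32·e^(−0.32·5.4) = 0.32·e^(−1.7280) = 0.0568446
  p_B = 0.63·e^(−0.63·5.4) = 0.63·e^(−3.4020) = 0.0209832
  p_C = 1.73·e^(−1.73·5.4) = 1.73·e^(−9.3420) = 0.000151659
  p_D = 3.17·e^(−3.17·5.4) = 3.17·e^(−17.1180) = 1.16629e-07
Unnormalised posteriors:
  w_A·p_A = 0.32 × 0.0568446 = 0.0181903
  w_B·p_B = 0.26 × 0.0209832 = 0.00545562
  w_C·p_C = 0.16 × 0.000151659 = 2.42654e-05
  w_D·p_D = 0.26 × 1.16629e-07 = 3.03235e-08
Evidence: 0.0181903 + 0.00545562 + 2.42654e-05 + 3.03235e-08 = 0.0236702
P(Group B | x) = 0.00545562 / 0.0236702 ≈ 0.230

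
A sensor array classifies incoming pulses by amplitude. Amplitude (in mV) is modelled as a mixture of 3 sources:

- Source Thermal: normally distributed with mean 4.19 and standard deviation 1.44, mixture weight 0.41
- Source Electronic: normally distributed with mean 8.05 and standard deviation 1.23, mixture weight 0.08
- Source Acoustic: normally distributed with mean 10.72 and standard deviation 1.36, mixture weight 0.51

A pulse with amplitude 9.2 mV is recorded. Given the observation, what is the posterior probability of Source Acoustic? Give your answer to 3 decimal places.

0.825

By Bayes' theorem, P(k | x) = P(Z=k) f_k(x) / Σ_j P(Z=j) f_j(x).
Evaluate each component's likelihood at the observed value:
  p_Thermal = (1/(1.44·√(2π)))·exp(−(9.2−4.19)²/(2·1.44²)) = 0.277043·exp(-6.05230) = 0.000651729
  p_Electronic = (1/(1.23·√(2π)))·exp(−(9.2−8.05)²/(2·1.23²)) = 0.324343·exp(-0.43707) = 0.209501
  p_Acoustic = (1/(1.36·√(2π)))·exp(−(9.2−10.72)²/(2·1.36²)) = 0.293340·exp(-0.62457) = 0.157081
Prior × likelihood for each component:
  P(Z=Thermal)·p_Thermal = 0.41 × 0.000651729 = 0.000267209
  P(Z=Electronic)·p_Electronic = 0.08 × 0.209501 = 0.0167601
  P(Z=Acoustic)·p_Acoustic = 0.51 × 0.157081 = 0.0801115
Normaliser: 0.000267209 + 0.0167601 + 0.0801115 = 0.0971388
Responsibility of Source Acoustic: 0.0801115 / 0.0971388 ≈ 0.825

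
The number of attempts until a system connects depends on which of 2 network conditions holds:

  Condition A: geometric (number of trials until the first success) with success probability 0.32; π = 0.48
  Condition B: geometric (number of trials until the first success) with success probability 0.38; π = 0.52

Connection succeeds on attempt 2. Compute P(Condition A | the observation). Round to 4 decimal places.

P(component k | x) = w_k·f_k(x) / marginal(x), where marginal(x) = Σ_j w_j·f_j(x).
Evaluate each component's likelihood at the observed value:
  p_A = 0.2176
  p_B = 0.2356
Weight by the priors:
  w_A·p_A = 0.48 × 0.2176 = 0.104448
  w_B·p_B = 0.52 × 0.2356 = 0.122512
Evidence: 0.104448 + 0.122512 = 0.22696
Responsibility of Condition A: 0.104448 / 0.22696 ≈ 0.4602

0.4602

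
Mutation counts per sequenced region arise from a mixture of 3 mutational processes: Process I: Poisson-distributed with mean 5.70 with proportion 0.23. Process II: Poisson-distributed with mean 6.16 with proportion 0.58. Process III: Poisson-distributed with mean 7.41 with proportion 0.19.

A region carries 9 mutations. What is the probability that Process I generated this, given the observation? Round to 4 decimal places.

0.1728

By Bayes' theorem, P(k | x) = π_k f_k(x) / Σ_j π_j f_j(x).
Component likelihoods at x = 9 mutations:
  p_I = e^(−5.70)·5.70^9/9! = 0.0585642
  p_II = e^(−6.16)·6.16^9/9! = 0.0743377
  p_III = e^(−7.41)·7.41^9/9! = 0.112326
Unnormalised posteriors:
  π_I·p_I = 0.23 × 0.0585642 = 0.0134698
  π_II·p_II = 0.58 × 0.0743377 = 0.0431159
  π_III·p_III = 0.19 × 0.112326 = 0.0213419
Marginal: 0.0134698 + 0.0431159 + 0.0213419 = 0.0779275
P(Process I | x) = 0.0134698 / 0.0779275 ≈ 0.1728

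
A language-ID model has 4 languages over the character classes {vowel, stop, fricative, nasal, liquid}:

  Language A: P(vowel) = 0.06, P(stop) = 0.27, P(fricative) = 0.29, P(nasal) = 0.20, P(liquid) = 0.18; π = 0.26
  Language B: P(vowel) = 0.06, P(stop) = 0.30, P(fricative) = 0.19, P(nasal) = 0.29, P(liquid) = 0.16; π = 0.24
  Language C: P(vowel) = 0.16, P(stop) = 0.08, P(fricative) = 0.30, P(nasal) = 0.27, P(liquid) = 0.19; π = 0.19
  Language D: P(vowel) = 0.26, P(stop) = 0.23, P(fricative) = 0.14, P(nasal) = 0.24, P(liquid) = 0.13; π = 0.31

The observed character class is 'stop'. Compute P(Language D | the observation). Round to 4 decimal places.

Apply Bayes' rule: the posterior for each component is proportional to its prior times its likelihood at x.
Categorical probabilities:
  L_A = 0.27
  L_B = 0.3
  L_C = 0.08
  L_D = 0.23
Multiply by the mixture weights:
  π_A·L_A = 0.26 × 0.27 = 0.0702
  π_B·L_B = 0.24 × 0.3 = 0.072
  π_C·L_C = 0.19 × 0.08 = 0.0152
  π_D·L_D = 0.31 × 0.23 = 0.0713
Normaliser: 0.0702 + 0.072 + 0.0152 + 0.0713 = 0.2287
Responsibility of Language D: 0.0713 / 0.2287 ≈ 0.3118

0.3118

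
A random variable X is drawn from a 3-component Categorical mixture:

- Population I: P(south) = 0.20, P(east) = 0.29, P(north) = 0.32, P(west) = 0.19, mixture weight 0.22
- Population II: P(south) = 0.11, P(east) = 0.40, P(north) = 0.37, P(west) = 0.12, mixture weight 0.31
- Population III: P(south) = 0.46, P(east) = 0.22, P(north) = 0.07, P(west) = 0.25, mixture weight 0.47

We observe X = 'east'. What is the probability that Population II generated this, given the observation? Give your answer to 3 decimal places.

Posterior ∝ prior × likelihood, so P(k | x) ∝ π_k f_k(x); normalise over all components.
Component likelihoods at x = 'east':
  f_I = 0.29
  f_II = 0.4
  f_III = 0.22
Unnormalised posteriors:
  π_I·f_I = 0.22 × 0.29 = 0.0638
  π_II·f_II = 0.31 × 0.4 = 0.124
  π_III·f_III = 0.47 × 0.22 = 0.1034
Normaliser: 0.0638 + 0.124 + 0.1034 = 0.2912
So the posterior for Population II is 0.124 / 0.2912 ≈ 0.426.

0.426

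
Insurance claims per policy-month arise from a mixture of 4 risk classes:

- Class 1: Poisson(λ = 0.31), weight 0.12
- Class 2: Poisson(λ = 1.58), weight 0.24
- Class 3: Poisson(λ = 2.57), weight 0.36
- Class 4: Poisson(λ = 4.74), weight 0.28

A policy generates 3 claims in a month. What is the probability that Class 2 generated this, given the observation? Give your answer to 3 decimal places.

0.211

Posterior ∝ prior × likelihood, so P(k | x) ∝ π_k f_k(x); normalise over all components.
Component likelihoods at x = 3 claims:
  f_1 = 0.00364169
  f_2 = 0.135405
  f_3 = 0.216527
  f_4 = 0.155106
Weight by the priors:
  π_1·f_1 = 0.12 × 0.00364169 = 0.000437002
  π_2·f_2 = 0.24 × 0.135405 = 0.0324972
  π_3·f_3 = 0.36 × 0.216527 = 0.0779496
  π_4·f_4 = 0.28 × 0.155106 = 0.0434296
Sum: 0.000437002 + 0.0324972 + 0.0779496 + 0.0434296 = 0.154313
Responsibility of Class 2: 0.0324972 / 0.154313 ≈ 0.211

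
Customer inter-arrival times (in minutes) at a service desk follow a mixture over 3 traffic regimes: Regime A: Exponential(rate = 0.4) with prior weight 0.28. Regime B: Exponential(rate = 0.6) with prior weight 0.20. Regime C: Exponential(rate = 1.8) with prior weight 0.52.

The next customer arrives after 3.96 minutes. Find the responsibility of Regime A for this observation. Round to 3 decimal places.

0.659

Apply Bayes' rule: the posterior for each component is proportional to its prior times its likelihood at x.
Exponential densities:
  f_A = 0.0820611
  f_B = 0.0557529
  f_C = 0.00144418
Weight by the priors:
  π_A·f_A = 0.28 × 0.0820611 = 0.0229771
  π_B·f_B = 0.20 × 0.0557529 = 0.0111506
  π_C·f_C = 0.52 × 0.00144418 = 0.000750974
Sum: 0.0229771 + 0.0111506 + 0.000750974 = 0.0348787
P(Regime A | data) ≈ 0.659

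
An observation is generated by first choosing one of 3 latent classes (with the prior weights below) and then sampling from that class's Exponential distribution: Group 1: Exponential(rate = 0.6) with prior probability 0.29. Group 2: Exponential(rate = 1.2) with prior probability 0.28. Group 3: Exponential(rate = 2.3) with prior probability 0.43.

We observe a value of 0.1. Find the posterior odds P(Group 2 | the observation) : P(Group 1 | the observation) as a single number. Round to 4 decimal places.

1.8186

Posterior odds = (P(Z=i) f_i(x)) / (P(Z=j) f_j(x)); the normalising sum cancels.
Evaluate each component's likelihood at the observed value:
  p_1 = 0.565059
  p_2 = 1.0643
  p_3 = 1.82743
Odds = (0.28/0.29) × (1.0643/0.565059) = 0.965517 × 1.88353 ≈ 1.8186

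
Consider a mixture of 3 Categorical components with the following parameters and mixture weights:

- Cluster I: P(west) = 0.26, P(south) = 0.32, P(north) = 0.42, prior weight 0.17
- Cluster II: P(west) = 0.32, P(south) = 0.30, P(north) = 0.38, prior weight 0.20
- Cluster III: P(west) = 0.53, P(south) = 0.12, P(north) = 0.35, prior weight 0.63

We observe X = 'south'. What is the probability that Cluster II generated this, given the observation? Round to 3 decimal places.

0.316

The responsibility of component k is P(Z=k) f_k(x) divided by Σ_j P(Z=j) f_j(x).
Categorical probabilities:
  f_I = P(south | comp) = 0.32
  f_II = P(south | comp) = 0.30
  f_III = P(south | comp) = 0.12
Unnormalised posteriors:
  P(Z=I)·f_I = 0.17 × 0.32 = 0.0544
  P(Z=II)·f_II = 0.20 × 0.3 = 0.06
  P(Z=III)·f_III = 0.63 × 0.12 = 0.0756
Normaliser: 0.0544 + 0.06 + 0.0756 = 0.19
Responsibility of Cluster II: 0.06 / 0.19 ≈ 0.316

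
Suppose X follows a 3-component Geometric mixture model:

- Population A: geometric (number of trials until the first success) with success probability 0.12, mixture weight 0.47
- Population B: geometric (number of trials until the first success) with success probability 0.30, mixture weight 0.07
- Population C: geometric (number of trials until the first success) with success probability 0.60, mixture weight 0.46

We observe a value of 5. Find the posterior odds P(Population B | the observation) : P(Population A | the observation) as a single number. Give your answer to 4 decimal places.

Only the two components matter; the odds are (π_i f_i(x)) / (π_j f_j(x)).
Evaluate each component's likelihood at the observed value:
  L_A = 0.12·(1−0.12)^4 = 0.12·0.599695 = 0.0719634
  L_B = 0.30·(1−0.30)^4 = 0.30·0.2401 = 0.07203
  L_C = 0.60·(1−0.60)^4 = 0.60·0.0256 = 0.01536
Posterior odds = (π_B·L_B) / (π_A·L_A) = (0.07·0.07203) / (0.47·0.0719634) = 0.0050421 / 0.0338228 ≈ 0.1491

0.1491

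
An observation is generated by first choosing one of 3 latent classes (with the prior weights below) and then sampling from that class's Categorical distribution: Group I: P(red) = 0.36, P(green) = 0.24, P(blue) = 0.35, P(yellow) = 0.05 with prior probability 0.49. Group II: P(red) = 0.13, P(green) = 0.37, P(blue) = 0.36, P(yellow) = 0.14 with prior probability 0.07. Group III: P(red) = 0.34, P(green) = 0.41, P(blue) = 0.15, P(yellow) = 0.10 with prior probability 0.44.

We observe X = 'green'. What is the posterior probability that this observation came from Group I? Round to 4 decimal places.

Posterior ∝ prior × likelihood, so P(k | x) ∝ w_k f_k(x); normalise over all components.
Categorical probabilities:
  f_I = P(green | comp) = 0.24
  f_II = P(green | comp) = 0.37
  f_III = P(green | comp) = 0.41
Weight by the priors:
  w_I·f_I = 0.49 × 0.24 = 0.1176
  w_II·f_II = 0.07 × 0.37 = 0.0259
  w_III·f_III = 0.44 × 0.41 = 0.1804
Denominator: 0.1176 + 0.0259 + 0.1804 = 0.3239
So the posterior for Group I is 0.1176 / 0.3239 ≈ 0.3631.

0.3631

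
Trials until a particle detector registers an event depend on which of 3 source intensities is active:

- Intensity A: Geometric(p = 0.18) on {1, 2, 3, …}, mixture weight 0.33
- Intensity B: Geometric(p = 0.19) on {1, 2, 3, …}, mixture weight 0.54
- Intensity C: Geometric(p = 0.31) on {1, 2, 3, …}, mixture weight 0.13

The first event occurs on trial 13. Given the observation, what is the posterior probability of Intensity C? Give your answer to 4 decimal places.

By Bayes' theorem, P(k | x) = P(Z=k) f_k(x) / Σ_j P(Z=j) f_j(x).
Evaluate each component's likelihood at the observed value:
  L_A = 0.0166356
  L_B = 0.0151556
  L_C = 0.00361036
Unnormalised posteriors:
  P(Z=A)·L_A = 0.33 × 0.0166356 = 0.00548975
  P(Z=B)·L_B = 0.54 × 0.0151556 = 0.00818404
  P(Z=C)·L_C = 0.13 × 0.00361036 = 0.000469347
Denominator: 0.00548975 + 0.00818404 + 0.000469347 = 0.0141431
So the posterior for Intensity C is 0.000469347 / 0.0141431 ≈ 0.0332.

0.0332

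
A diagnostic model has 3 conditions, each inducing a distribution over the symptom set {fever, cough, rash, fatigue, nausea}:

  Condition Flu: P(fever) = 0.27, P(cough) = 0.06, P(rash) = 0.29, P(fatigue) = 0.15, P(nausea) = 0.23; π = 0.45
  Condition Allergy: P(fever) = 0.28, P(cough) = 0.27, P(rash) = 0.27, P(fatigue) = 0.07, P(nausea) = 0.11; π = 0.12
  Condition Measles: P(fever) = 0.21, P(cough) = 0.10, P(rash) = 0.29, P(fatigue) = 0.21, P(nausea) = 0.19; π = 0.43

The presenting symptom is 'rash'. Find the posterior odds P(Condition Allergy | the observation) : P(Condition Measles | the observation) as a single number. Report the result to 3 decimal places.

Since P(k|x) ∝ w_k f_k(x), the posterior odds are w_i f_i(x) / (w_j f_j(x)).
Categorical probabilities:
  f_Flu = P(rash | comp) = 0.29
  f_Allergy = P(rash | comp) = 0.27
  f_Measles = P(rash | comp) = 0.29
0.0324 / 0.1247 ≈ 0.260

0.260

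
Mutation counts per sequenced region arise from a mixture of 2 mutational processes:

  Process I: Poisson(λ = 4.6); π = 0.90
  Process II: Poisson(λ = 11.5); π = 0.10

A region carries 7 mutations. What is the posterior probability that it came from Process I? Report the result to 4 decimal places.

By Bayes' theorem, P(k | x) = P(Z=k) f_k(x) / Σ_j P(Z=j) f_j(x).
Poisson probabilities:
  L_I = 0.08692
  L_II = 0.0534648
Weight by the priors:
  P(Z=I)·L_I = 0.90 × 0.08692 = 0.078228
  P(Z=II)·L_II = 0.10 × 0.0534648 = 0.00534648
Denominator: 0.078228 + 0.00534648 = 0.0835745
P(Process I | 7 mutations) = 0.078228 / 0.0835745 ≈ 0.9360

0.9360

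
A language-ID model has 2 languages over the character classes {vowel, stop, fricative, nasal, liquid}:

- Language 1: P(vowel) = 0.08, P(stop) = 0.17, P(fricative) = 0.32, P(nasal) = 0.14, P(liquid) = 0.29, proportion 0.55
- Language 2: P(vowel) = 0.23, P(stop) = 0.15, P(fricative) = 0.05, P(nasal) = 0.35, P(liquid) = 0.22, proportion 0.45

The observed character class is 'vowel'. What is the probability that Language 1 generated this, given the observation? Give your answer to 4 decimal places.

0.2983

P(component k | x) = π_k·f_k(x) / marginal(x), where marginal(x) = Σ_j π_j·f_j(x).
Categorical probabilities:
  L_1 = P(vowel | comp) = 0.08
  L_2 = P(vowel | comp) = 0.23
Weight by the priors:
  π_1·L_1 = 0.55 × 0.08 = 0.044
  π_2·L_2 = 0.45 × 0.23 = 0.1035
Sum: 0.044 + 0.1035 = 0.1475
So the posterior for Language 1 is 0.044 / 0.1475 ≈ 0.2983.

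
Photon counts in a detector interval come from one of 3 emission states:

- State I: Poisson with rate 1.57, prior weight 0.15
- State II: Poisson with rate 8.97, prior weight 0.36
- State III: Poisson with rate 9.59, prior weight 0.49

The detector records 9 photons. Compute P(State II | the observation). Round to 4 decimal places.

0.4280

P(component k | x) = w_k·f_k(x) / marginal(x), where marginal(x) = Σ_j w_j·f_j(x).
Poisson probabilities:
  f_I = 3.3227e-05
  f_II = 0.131749
  f_III = 0.129336
Weight by the priors:
  w_I·f_I = 0.15 × 3.3227e-05 = 4.98405e-06
  w_II·f_II = 0.36 × 0.131749 = 0.0474297
  w_III·f_III = 0.49 × 0.129336 = 0.0633748
Normaliser: 4.98405e-06 + 0.0474297 + 0.0633748 = 0.110809
P(State II | 9 photons) ≈ 0.4280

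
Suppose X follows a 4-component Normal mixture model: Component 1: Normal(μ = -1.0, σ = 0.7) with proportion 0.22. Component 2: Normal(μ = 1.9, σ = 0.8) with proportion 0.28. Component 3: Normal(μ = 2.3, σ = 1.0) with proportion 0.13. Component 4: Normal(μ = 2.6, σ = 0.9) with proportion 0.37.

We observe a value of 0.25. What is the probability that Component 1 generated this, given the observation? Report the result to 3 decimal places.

P(component k | x) = w_k·f_k(x) / marginal(x), where marginal(x) = Σ_j w_j·f_j(x).
Component likelihoods at x = 0.25:
  f_1 = (1/(0.7·√(2π)))·exp(−(0.25−-1.0)²/(2·0.7²)) = 0.569918·exp(-1.59439) = 0.115712
  f_2 = (1/(0.8·√(2π)))·exp(−(0.25−1.9)²/(2·0.8²)) = 0.498678·exp(-2.12695) = 0.0594424
  f_3 = (1/(1.0·√(2π)))·exp(−(0.25−2.3)²/(2·1.0²)) = 0.398942·exp(-2.10125) = 0.048792
  f_4 = (1/(0.9·√(2π)))·exp(−(0.25−2.6)²/(2·0.9²)) = 0.443269·exp(-3.40895) = 0.0146615
Multiply by the mixture weights:
  w_1·f_1 = 0.22 × 0.115712 = 0.0254566
  w_2·f_2 = 0.28 × 0.0594424 = 0.0166439
  w_3·f_3 = 0.13 × 0.048792 = 0.00634296
  w_4·f_4 = 0.37 × 0.0146615 = 0.00542476
Normaliser: 0.0254566 + 0.0166439 + 0.00634296 + 0.00542476 = 0.0538682
P(Component 1 | x) = 0.0254566 / 0.0538682 ≈ 0.473

0.473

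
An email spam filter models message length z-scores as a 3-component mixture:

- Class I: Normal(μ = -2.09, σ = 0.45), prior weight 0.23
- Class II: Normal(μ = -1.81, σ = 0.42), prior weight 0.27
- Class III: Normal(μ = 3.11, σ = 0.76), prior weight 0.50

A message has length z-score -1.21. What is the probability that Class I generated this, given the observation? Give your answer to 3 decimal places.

0.246

Apply Bayes' rule: the posterior for each component is proportional to its prior times its likelihood at x.
Evaluate each component's likelihood at the observed value:
  f_I = 0.131004
  f_II = 0.342376
  f_III = 5.05842e-08
Unnormalised posteriors:
  π_I·f_I = 0.23 × 0.131004 = 0.0301309
  π_II·f_II = 0.27 × 0.342376 = 0.0924415
  π_III·f_III = 0.50 × 5.05842e-08 = 2.52921e-08
Normaliser: 0.0301309 + 0.0924415 + 2.52921e-08 = 0.122572
P(Class I | -1.21) ≈ 0.246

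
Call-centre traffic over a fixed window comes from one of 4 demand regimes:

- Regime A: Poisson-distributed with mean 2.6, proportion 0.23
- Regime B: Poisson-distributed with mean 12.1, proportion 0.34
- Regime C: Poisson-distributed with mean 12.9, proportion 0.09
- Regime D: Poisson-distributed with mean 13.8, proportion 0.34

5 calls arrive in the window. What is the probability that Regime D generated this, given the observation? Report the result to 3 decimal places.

The responsibility of component k is P(Z=k) f_k(x) divided by Σ_j P(Z=j) f_j(x).
Component likelihoods at x = 5 calls:
  L_A = e^(−2.6)·2.6^5/5! = 0.0735394
  L_B = e^(−12.1)·12.1^5/5! = 0.0120166
  L_C = e^(−12.9)·12.9^5/5! = 0.0074365
  L_D = e^(−13.8)·13.8^5/5! = 0.00423595
Multiply by the mixture weights:
  P(Z=A)·L_A = 0.23 × 0.0735394 = 0.0169141
  P(Z=B)·L_B = 0.34 × 0.0120166 = 0.00408565
  P(Z=C)·L_C = 0.09 × 0.0074365 = 0.000669285
  P(Z=D)·L_D = 0.34 × 0.00423595 = 0.00144022
Sum: 0.0169141 + 0.00408565 + 0.000669285 + 0.00144022 = 0.0231092
P(Regime D | 5 calls) = 0.00144022 / 0.0231092 ≈ 0.062

0.062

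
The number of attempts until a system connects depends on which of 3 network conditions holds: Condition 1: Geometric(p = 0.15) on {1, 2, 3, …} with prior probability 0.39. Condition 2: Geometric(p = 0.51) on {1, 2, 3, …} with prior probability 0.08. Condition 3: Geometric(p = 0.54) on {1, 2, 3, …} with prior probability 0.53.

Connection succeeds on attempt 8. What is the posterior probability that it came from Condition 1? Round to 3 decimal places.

0.925

The responsibility of component k is π_k f_k(x) divided by Σ_j π_j f_j(x).
Component likelihoods at x = 8:
  f_1 = 0.0480866
  f_2 = 0.00345894
  f_3 = 0.00235342
Prior × likelihood for each component:
  π_1·f_1 = 0.39 × 0.0480866 = 0.0187538
  π_2·f_2 = 0.08 × 0.00345894 = 0.000276715
  π_3·f_3 = 0.53 × 0.00235342 = 0.00124731
Denominator: 0.0187538 + 0.000276715 + 0.00124731 = 0.0202778
P(Condition 1 | x) = 0.0187538 / 0.0202778 ≈ 0.925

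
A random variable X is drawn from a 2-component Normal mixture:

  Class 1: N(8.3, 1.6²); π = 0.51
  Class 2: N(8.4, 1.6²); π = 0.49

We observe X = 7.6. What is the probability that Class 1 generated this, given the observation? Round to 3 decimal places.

0.517

Posterior ∝ prior × likelihood, so P(k | x) ∝ π_k f_k(x); normalise over all components.
Normal densities:
  f_1 = 0.226583
  f_2 = 0.220041
Unnormalised posteriors:
  π_1·f_1 = 0.51 × 0.226583 = 0.115557
  π_2·f_2 = 0.49 × 0.220041 = 0.10782
Sum: 0.115557 + 0.10782 = 0.223377
Responsibility of Class 1: 0.115557 / 0.223377 ≈ 0.517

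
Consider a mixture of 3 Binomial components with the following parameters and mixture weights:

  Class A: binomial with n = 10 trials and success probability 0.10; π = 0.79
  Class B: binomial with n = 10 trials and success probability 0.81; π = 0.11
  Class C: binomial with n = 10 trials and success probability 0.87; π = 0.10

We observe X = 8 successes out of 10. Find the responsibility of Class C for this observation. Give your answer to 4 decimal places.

The responsibility of component k is π_k f_k(x) divided by Σ_j π_j f_j(x).
Component likelihoods at x = 8 successes out of 10:
  p_A = 3.645e-07
  p_B = 0.301023
  p_C = 0.249605
Multiply by the mixture weights:
  π_A·p_A = 0.79 × 3.645e-07 = 2.87955e-07
  π_B·p_B = 0.11 × 0.301023 = 0.0331125
  π_C·p_C = 0.10 × 0.249605 = 0.0249605
Sum: 2.87955e-07 + 0.0331125 + 0.0249605 = 0.0580733
P(Class C | the observation) = 0.0249605 / 0.0580733 ≈ 0.4298

0.4298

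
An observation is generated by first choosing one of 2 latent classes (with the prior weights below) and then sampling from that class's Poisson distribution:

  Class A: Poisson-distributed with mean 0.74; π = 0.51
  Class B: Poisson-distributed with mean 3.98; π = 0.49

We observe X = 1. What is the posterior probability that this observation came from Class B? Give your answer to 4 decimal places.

Posterior ∝ prior × likelihood, so P(k | x) ∝ π_k f_k(x); normalise over all components.
Evaluate each component's likelihood at the observed value:
  f_A = e^(−0.74)·0.74^1/1! = 0.353064
  f_B = e^(−3.98)·3.98^1/1! = 0.0743688
Multiply by the mixture weights:
  π_A·f_A = 0.51 × 0.353064 = 0.180063
  π_B·f_B = 0.49 × 0.0743688 = 0.0364407
Marginal: 0.180063 + 0.0364407 = 0.216504
So the posterior for Class B is 0.0364407 / 0.216504 ≈ 0.1683.

0.1683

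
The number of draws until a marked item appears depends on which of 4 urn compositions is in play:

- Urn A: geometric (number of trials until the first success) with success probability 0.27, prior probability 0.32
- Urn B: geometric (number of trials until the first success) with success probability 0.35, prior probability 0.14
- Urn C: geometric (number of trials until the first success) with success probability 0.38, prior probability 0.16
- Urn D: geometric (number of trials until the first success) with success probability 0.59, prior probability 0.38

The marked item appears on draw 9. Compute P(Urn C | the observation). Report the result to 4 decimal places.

The responsibility of component k is P(Z=k) f_k(x) divided by Σ_j P(Z=j) f_j(x).
Geometric probabilities:
  f_A = 0.27·(1−0.27)^8 = 0.27·0.080646 = 0.0217744
  f_B = 0.35·(1−0.35)^8 = 0.35·0.0318645 = 0.0111526
  f_C = 0.38·(1−0.38)^8 = 0.38·0.021834 = 0.00829692
  f_D = 0.59·(1−0.59)^8 = 0.59·0.000798493 = 0.000471111
Unnormalised posteriors:
  P(Z=A)·f_A = 0.32 × 0.0217744 = 0.00696782
  P(Z=B)·f_B = 0.14 × 0.0111526 = 0.00156136
  P(Z=C)·f_C = 0.16 × 0.00829692 = 0.00132751
  P(Z=D)·f_D = 0.38 × 0.000471111 = 0.000179022
Normaliser: 0.00696782 + 0.00156136 + 0.00132751 + 0.000179022 = 0.0100357
So the posterior for Urn C is 0.00132751 / 0.0100357 ≈ 0.1323.

0.1323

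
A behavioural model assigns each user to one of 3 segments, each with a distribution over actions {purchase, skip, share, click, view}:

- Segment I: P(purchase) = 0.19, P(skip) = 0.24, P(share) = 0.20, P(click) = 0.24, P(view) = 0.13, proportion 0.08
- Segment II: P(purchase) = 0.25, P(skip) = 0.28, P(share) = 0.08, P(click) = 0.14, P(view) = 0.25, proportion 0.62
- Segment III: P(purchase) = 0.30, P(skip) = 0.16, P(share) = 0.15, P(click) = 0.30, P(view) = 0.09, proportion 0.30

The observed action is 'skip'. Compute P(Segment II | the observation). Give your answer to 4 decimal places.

By Bayes' theorem, P(k | x) = π_k f_k(x) / Σ_j π_j f_j(x).
Categorical probabilities:
  f_I = 0.24
  f_II = 0.28
  f_III = 0.16
Weight by the priors:
  π_I·f_I = 0.08 × 0.24 = 0.0192
  π_II·f_II = 0.62 × 0.28 = 0.1736
  π_III·f_III = 0.30 × 0.16 = 0.048
Evidence: 0.0192 + 0.1736 + 0.048 = 0.2408
P(Segment II | the observation) ≈ 0.7209

0.7209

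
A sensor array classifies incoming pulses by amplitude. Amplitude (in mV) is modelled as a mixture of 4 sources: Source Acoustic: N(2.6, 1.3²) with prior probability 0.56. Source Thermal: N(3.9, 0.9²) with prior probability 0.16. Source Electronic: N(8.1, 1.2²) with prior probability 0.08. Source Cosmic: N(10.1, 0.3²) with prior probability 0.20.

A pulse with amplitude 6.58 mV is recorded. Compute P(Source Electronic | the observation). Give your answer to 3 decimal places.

By Bayes' theorem, P(k | x) = π_k f_k(x) / Σ_j π_j f_j(x).
Normal densities:
  p_Acoustic = 0.00282906
  p_Thermal = 0.00526245
  p_Electronic = 0.149049
  p_Cosmic = 1.6939e-30
Prior × likelihood for each component:
  π_Acoustic·p_Acoustic = 0.56 × 0.00282906 = 0.00158427
  π_Thermal·p_Thermal = 0.16 × 0.00526245 = 0.000841992
  π_Electronic·p_Electronic = 0.08 × 0.149049 = 0.0119239
  π_Cosmic·p_Cosmic = 0.20 × 1.6939e-30 = 3.38779e-31
Denominator: 0.00158427 + 0.000841992 + 0.0119239 + 3.38779e-31 = 0.0143502
P(Source Electronic | 6.58 mV) = 0.0119239 / 0.0143502 ≈ 0.831

0.831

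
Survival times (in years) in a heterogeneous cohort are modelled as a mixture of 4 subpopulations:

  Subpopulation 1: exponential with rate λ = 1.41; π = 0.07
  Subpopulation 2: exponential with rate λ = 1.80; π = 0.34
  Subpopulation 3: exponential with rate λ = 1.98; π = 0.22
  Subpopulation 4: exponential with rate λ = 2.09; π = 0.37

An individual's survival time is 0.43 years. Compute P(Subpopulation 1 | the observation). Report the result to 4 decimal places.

0.0643

By Bayes' theorem, P(k | x) = w_k f_k(x) / Σ_j w_j f_j(x).
Component likelihoods at x = 0.43 years:
  L_1 = 1.41·e^(−1.41·0.43) = 1.41·e^(−0.6063) = 0.768965
  L_2 = 1.80·e^(−1.80·0.43) = 1.80·e^(−0.7740) = 0.830096
  L_3 = 1.98·e^(−1.98·0.43) = 1.98·e^(−0.8514) = 0.845098
  L_4 = 2.09·e^(−2.09·0.43) = 2.09·e^(−0.8987) = 0.850836
Unnormalised posteriors:
  w_1·L_1 = 0.07 × 0.768965 = 0.0538275
  w_2·L_2 = 0.34 × 0.830096 = 0.282233
  w_3·L_3 = 0.22 × 0.845098 = 0.185921
  w_4·L_4 = 0.37 × 0.850836 = 0.314809
Normaliser: 0.0538275 + 0.282233 + 0.185921 + 0.314809 = 0.836791
P(Subpopulation 1 | 0.43 years) ≈ 0.0643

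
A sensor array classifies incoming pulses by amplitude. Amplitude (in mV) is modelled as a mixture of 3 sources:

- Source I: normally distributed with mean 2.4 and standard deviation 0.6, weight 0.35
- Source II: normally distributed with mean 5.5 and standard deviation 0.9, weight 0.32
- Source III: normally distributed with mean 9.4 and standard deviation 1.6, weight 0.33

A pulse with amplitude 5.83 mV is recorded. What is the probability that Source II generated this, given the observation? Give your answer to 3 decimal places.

0.951

Posterior ∝ prior × likelihood, so P(k | x) ∝ P(Z=k) f_k(x); normalise over all components.
Evaluate each component's likelihood at the observed value:
  p_I = (1/(0.6·√(2π)))·exp(−(5.83−2.4)²/(2·0.6²)) = 0.664904·exp(-16.34014) = 5.32509e-08
  p_II = (1/(0.9·√(2π)))·exp(−(5.83−5.5)²/(2·0.9²)) = 0.443269·exp(-0.06722) = 0.414451
  p_III = (1/(1.6·√(2π)))·exp(−(5.83−9.4)²/(2·1.6²)) = 0.249339·exp(-2.48924) = 0.0206884
Prior × likelihood for each component:
  P(Z=I)·p_I = 0.35 × 5.32509e-08 = 1.86378e-08
  P(Z=II)·p_II = 0.32 × 0.414451 = 0.132624
  P(Z=III)·p_III = 0.33 × 0.0206884 = 0.00682718
Normaliser: 1.86378e-08 + 0.132624 + 0.00682718 = 0.139452
P(Source II | the observation) ≈ 0.951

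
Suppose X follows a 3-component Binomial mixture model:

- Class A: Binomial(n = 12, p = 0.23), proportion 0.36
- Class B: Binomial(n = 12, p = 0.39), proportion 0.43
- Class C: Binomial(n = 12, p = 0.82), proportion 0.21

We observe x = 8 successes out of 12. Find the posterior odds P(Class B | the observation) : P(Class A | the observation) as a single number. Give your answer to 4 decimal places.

32.1526

Only the two components matter; the odds are (π_i f_i(x)) / (π_j f_j(x)).
Binomial probabilities:
  f_A = C(12,8)·0.23^8·0.77^4 = 495·7.8311e-06·0.35153 = 0.00136267
  f_B = C(12,8)·0.39^8·0.61^4 = 495·0.000535201·0.138458 = 0.036681
  f_C = C(12,8)·0.82^8·0.18^4 = 495·0.204414·0.00104976 = 0.10622
0.0157728 / 0.000490561 ≈ 32.1526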